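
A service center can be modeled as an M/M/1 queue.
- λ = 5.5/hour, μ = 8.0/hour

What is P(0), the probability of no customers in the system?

ρ = λ/μ = 5.5/8.0 = 0.6875
P(0) = 1 - ρ = 1 - 0.6875 = 0.3125
The server is idle 31.25% of the time.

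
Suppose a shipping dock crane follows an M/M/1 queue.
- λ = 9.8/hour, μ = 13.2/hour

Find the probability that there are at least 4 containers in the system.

ρ = λ/μ = 9.8/13.2 = 0.7424
P(N ≥ n) = ρⁿ
P(N ≥ 4) = 0.7424^4
P(N ≥ 4) = 0.3038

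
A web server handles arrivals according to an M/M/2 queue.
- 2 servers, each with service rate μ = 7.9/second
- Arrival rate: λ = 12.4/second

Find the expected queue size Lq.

Traffic intensity: ρ = λ/(cμ) = 12.4/(2×7.9) = 0.7848
Since ρ = 0.7848 < 1, system is stable.
Offered load a = λ/μ = cρ = 12.4/7.9 = 1.5696
P₀ = [ Σₙ₌₀^1 aⁿ/n! + a^2/(2!(1-ρ)) ]⁻¹
Σ = a^0/0! + a^1/1! = 1.0000 + 1.5696 = 2.5696
a^2/(2!(1-ρ)) = 2.4637/(2 × 0.21519) = 5.7245
P₀ = 1/(2.5696 + 5.7245) = 0.1206
Lq = P₀·a^2·ρ / (2!(1-ρ)²) = 0.12057 × 2.4637 × 0.78481 / (2 × 0.046307) = 2.5172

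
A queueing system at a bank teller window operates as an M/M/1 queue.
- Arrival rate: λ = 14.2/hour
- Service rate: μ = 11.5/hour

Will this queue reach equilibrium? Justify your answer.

Stability requires ρ = λ/(cμ) < 1
ρ = 14.2/(1 × 11.5) = 14.2/11.50 = 1.2348
Since 1.2348 ≥ 1, the system is UNSTABLE.
Queue grows without bound. Need μ > λ = 14.2.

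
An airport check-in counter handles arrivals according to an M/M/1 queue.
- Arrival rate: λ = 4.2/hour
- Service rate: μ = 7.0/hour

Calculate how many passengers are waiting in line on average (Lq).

ρ = λ/μ = 4.2/7.0 = 0.6000
For M/M/1: Lq = λ²/(μ(μ-λ))
Lq = 17.64/(7.0 × 2.80)
Lq = 0.9000 passengers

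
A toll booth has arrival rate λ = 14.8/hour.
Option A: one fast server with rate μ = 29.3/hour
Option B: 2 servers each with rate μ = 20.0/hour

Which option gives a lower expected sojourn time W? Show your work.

Option A: single server μ = 29.3 (M/M/1)
  ρ_A = 14.8/29.3 = 0.5051
  W_A = 1/(μ-λ) = 1/(29.3-14.8) = 1/14.50 = 0.06897

Option B: 2 servers μ = 20.0 (M/M/2)
  ρ_B = λ/(cμ) = 14.8/(2×20.0) = 0.3700
  Offered load a = λ/μ = cρ = 14.8/20.0 = 0.7400
  P₀ = [ Σₙ₌₀^1 aⁿ/n! + a^2/(2!(1-ρ)) ]⁻¹
  Σ = a^0/0! + a^1/1! = 1.0000 + 0.7400 = 1.7400
  a^2/(2!(1-ρ)) = 0.5476/(2 × 0.6300) = 0.4346
  P₀ = 1/(1.7400 + 0.4346) = 0.4599
  Lq = P₀·a^2·ρ / (2!(1-ρ)²) = 0.4599 × 0.5476 × 0.3700 / (2 × 0.3969) = 0.1174
  Wq_B = Lq/λ = 0.117375/14.8 = 0.007931
  W_B = Wq_B + 1/μ = 0.007931 + 0.05000 = 0.05793

Since W_B = 0.05793 < W_A = 0.06897, Option B (multiple servers) has the shorter time in system.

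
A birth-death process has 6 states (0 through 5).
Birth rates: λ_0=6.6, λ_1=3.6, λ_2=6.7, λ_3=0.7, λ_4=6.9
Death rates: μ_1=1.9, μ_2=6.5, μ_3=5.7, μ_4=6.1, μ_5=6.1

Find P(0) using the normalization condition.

Ratios P(n)/P(0) = (λ₀···λₙ₋₁)/(μ₁···μₙ):
P(1)/P(0) = (6.6)/(1.9) = 3.4737
P(2)/P(0) = (6.6×3.6)/(1.9×6.5) = 1.9239
P(3)/P(0) = (6.6×3.6×6.7)/(1.9×6.5×5.7) = 2.2614
P(4)/P(0) = (6.6×3.6×6.7×0.7)/(1.9×6.5×5.7×6.1) = 0.2595
P(5)/P(0) = (6.6×3.6×6.7×0.7×6.9)/(1.9×6.5×5.7×6.1×6.1) = 0.2935

Normalization: ∑ P(n) = 1
P(0) × (1.0000 + 3.4737 + 1.9239 + 2.2614 + 0.2595 + 0.2935) = 1
P(0) × 9.2120 = 1
P(0) = 1/9.2120 = 0.1086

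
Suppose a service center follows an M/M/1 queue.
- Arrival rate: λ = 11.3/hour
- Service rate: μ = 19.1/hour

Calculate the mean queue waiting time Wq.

First, compute utilization: ρ = λ/μ = 11.3/19.1 = 0.5916
For M/M/1: Wq = λ/(μ(μ-λ))
Wq = 11.3/(19.1 × (19.1-11.3))
Wq = 11.3/(19.1 × 7.80)
Wq = 0.07585 hours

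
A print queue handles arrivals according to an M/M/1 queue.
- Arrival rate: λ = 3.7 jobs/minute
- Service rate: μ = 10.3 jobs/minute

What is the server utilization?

Server utilization: ρ = λ/μ
ρ = 3.7/10.3 = 0.3592
The server is busy 35.92% of the time.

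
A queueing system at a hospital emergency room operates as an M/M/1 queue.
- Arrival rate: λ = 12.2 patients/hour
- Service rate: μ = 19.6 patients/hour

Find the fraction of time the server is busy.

Server utilization: ρ = λ/μ
ρ = 12.2/19.6 = 0.6224
The server is busy 62.24% of the time.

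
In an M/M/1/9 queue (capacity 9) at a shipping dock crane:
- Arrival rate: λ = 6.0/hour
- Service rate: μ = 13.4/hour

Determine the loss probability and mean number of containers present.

ρ = λ/μ = 6.0/13.4 = 0.447761
P₀ = (1-ρ)/(1-ρ^(K+1)) = (1-0.447761)/(1-0.447761^10) = 0.5522/0.9997 = 0.5524
P_K = P₀×ρ^K = 0.5524 × 0.447761^9 = 0.5524 × 0.0007235 = 0.0003997
Blocking probability P_9 = 0.0003997 (0.03997%)
L = ρ[1 - (K+1)ρ^K + Kρ^(K+1)] / [(1-ρ)(1-ρ^(K+1))]
L = 0.447761 × (1 - 10×0.0007235 + 9×0.0003239) / ((1 - 0.447761) × (1 - 0.0003239)) = 0.8076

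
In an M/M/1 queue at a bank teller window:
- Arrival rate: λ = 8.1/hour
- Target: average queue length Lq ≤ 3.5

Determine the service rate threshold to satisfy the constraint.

For M/M/1: Lq = λ²/(μ(μ-λ))
Need Lq ≤ 3.5, i.e. μ(μ-λ) ≥ λ²/3.5
μ² - 8.1μ - 65.61/3.5 ≥ 0  →  μ² - 8.1μ - 18.745714 ≥ 0
Quadratic formula (positive root): μ = [λ + √(λ² + 4×18.745714)]/2
Discriminant: 65.61 + 4×18.745714 = 140.5929, √140.5929 = 11.8572
μ ≥ (8.1 + 11.8572)/2 = 9.9786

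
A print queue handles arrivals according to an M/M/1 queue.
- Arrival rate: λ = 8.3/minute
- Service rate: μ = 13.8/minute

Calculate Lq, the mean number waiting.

ρ = λ/μ = 8.3/13.8 = 0.6014
For M/M/1: Lq = λ²/(μ(μ-λ))
Lq = 68.89/(13.8 × 5.50)
Lq = 0.9076 jobs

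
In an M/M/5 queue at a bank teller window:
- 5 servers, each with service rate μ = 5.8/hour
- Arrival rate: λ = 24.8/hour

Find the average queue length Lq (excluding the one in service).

Traffic intensity: ρ = λ/(cμ) = 24.8/(5×5.8) = 0.8552
Since ρ = 0.8552 < 1, system is stable.
Offered load a = λ/μ = cρ = 24.8/5.8 = 4.2759
P₀ = [ Σₙ₌₀^4 aⁿ/n! + a^5/(5!(1-ρ)) ]⁻¹
Σ = a^0/0! + a^1/1! + a^2/2! + a^3/3! + a^4/4! = 1.0000 + 4.2759 + 9.1415 + 13.0293 + 13.9278 = 41.3745
a^5/(5!(1-ρ)) = 1429.2837/(120 × 0.1448276) = 82.2405
P₀ = 1/(41.3745 + 82.2405) = 0.008090
Lq = P₀·a^5·ρ / (5!(1-ρ)²) = 0.0080896 × 1429.2837 × 0.85517 / (120 × 0.020975) = 3.9284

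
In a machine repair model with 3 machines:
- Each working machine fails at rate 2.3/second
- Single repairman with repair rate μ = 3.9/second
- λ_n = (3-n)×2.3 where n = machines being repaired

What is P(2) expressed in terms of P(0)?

P(2)/P(0) = ∏_{i=0}^{2-1} λ_i/μ_{i+1}
= (3-0)×2.3/3.9 × (3-1)×2.3/3.9
= 2.0868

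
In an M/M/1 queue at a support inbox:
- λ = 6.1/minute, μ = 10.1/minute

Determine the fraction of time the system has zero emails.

ρ = λ/μ = 6.1/10.1 = 0.6040
P(0) = 1 - ρ = 1 - 0.6040 = 0.3960
The server is idle 39.60% of the time.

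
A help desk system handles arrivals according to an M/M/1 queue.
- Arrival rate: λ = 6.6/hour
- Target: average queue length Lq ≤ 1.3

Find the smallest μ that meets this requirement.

For M/M/1: Lq = λ²/(μ(μ-λ))
Need Lq ≤ 1.3, i.e. μ(μ-λ) ≥ λ²/1.3
μ² - 6.6μ - 43.56/1.3 ≥ 0  →  μ² - 6.6μ - 33.5077 ≥ 0
Quadratic formula (positive root): μ = [λ + √(λ² + 4×33.5077)]/2
Discriminant: 43.56 + 4×33.5077 = 177.5908, √177.5908 = 13.32632
μ ≥ (6.6 + 13.32632)/2 = 9.9632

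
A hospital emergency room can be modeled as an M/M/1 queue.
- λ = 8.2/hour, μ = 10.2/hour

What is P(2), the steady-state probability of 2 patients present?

ρ = λ/μ = 8.2/10.2 = 0.8039
P(n) = (1-ρ)ρⁿ
P(2) = (1-0.8039) × 0.8039^2
P(2) = 0.1961 × 0.6463
P(2) = 0.1267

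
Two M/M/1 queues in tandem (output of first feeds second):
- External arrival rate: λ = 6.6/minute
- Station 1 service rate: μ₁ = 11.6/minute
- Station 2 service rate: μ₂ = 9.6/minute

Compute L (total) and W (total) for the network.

By Jackson's theorem, each station behaves as independent M/M/1.
Station 1: ρ₁ = 6.6/11.6 = 0.5690, L₁ = ρ₁/(1-ρ₁) = λ/(μ₁-λ) = 6.6/5.00 = 1.3200
Station 2: ρ₂ = 6.6/9.6 = 0.6875, L₂ = ρ₂/(1-ρ₂) = λ/(μ₂-λ) = 6.6/3.00 = 2.2000
Total: L = L₁ + L₂ = 1.3200 + 2.2000 = 3.5200
W = L/λ = 3.5200/6.6 = 0.5333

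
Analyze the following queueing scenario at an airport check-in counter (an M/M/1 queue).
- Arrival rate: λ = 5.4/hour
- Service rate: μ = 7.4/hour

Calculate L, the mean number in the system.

ρ = λ/μ = 5.4/7.4 = 0.7297
For M/M/1: L = λ/(μ-λ)
L = 5.4/(7.4-5.4) = 5.4/2.00
L = 2.7000 passengers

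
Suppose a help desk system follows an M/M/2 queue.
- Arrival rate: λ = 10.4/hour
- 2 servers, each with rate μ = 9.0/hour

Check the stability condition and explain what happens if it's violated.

Stability requires ρ = λ/(cμ) < 1
ρ = 10.4/(2 × 9.0) = 10.4/18.00 = 0.5778
Since 0.5778 < 1, the system is STABLE.
The servers are busy 57.78% of the time.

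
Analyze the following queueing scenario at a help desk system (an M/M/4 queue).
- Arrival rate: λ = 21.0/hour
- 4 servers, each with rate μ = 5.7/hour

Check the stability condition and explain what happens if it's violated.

Stability requires ρ = λ/(cμ) < 1
ρ = 21.0/(4 × 5.7) = 21.0/22.80 = 0.9211
Since 0.9211 < 1, the system is STABLE.
The servers are busy 92.11% of the time.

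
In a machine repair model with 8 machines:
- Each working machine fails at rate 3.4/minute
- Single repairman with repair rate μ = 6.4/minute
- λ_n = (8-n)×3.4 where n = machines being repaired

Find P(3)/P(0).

P(3)/P(0) = ∏_{i=0}^{3-1} λ_i/μ_{i+1}
= (8-0)×3.4/6.4 × (8-1)×3.4/6.4 × (8-2)×3.4/6.4
= 50.3774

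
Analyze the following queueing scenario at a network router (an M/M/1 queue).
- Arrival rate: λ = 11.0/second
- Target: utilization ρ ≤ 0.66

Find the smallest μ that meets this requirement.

ρ = λ/μ, so μ = λ/ρ
μ ≥ 11.0/0.66 = 16.6667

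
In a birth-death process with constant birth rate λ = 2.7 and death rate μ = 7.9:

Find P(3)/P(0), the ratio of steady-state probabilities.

For constant rates: P(n)/P(0) = (λ/μ)^n
P(3)/P(0) = (2.7/7.9)^3 = 0.34177^3 = 0.03992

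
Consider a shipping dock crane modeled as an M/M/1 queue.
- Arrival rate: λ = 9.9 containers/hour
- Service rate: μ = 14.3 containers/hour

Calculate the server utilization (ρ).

Server utilization: ρ = λ/μ
ρ = 9.9/14.3 = 0.6923
The server is busy 69.23% of the time.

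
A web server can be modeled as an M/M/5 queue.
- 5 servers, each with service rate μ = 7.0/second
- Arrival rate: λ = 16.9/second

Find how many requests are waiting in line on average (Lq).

Traffic intensity: ρ = λ/(cμ) = 16.9/(5×7.0) = 0.4829
Since ρ = 0.4829 < 1, system is stable.
Offered load a = λ/μ = cρ = 16.9/7.0 = 2.4143
P₀ = [ Σₙ₌₀^4 aⁿ/n! + a^5/(5!(1-ρ)) ]⁻¹
Σ = a^0/0! + a^1/1! + a^2/2! + a^3/3! + a^4/4! = 1.0000 + 2.4143 + 2.9144 + 2.3454 + 1.4156 = 10.0897
a^5/(5!(1-ρ)) = 82.0244/(120 × 0.51714) = 1.3218
P₀ = 1/(10.0897 + 1.3218) = 0.08763
Lq = P₀·a^5·ρ / (5!(1-ρ)²) = 0.087631 × 82.0244 × 0.48286 / (120 × 0.26744) = 0.1081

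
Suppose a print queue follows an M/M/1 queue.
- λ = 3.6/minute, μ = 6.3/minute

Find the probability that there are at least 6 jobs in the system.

ρ = λ/μ = 3.6/6.3 = 0.57143
P(N ≥ n) = ρⁿ
P(N ≥ 6) = 0.57143^6
P(N ≥ 6) = 0.03482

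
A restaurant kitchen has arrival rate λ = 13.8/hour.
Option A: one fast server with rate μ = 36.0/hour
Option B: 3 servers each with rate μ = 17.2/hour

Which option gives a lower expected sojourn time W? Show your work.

Option A: single server μ = 36.0 (M/M/1)
  ρ_A = 13.8/36.0 = 0.3833
  W_A = 1/(μ-λ) = 1/(36.0-13.8) = 1/22.20 = 0.04505

Option B: 3 servers μ = 17.2 (M/M/3)
  ρ_B = λ/(cμ) = 13.8/(3×17.2) = 0.2674
  Offered load a = λ/μ = cρ = 13.8/17.2 = 0.8023
  P₀ = [ Σₙ₌₀^2 aⁿ/n! + a^3/(3!(1-ρ)) ]⁻¹
  Σ = a^0/0! + a^1/1! + a^2/2! = 1.0000 + 0.8023 + 0.3219 = 2.1242
  a^3/(3!(1-ρ)) = 0.5165/(6 × 0.7326) = 0.1175
  P₀ = 1/(2.1242 + 0.1175) = 0.4461
  Lq = P₀·a^3·ρ / (3!(1-ρ)²) = 0.4461 × 0.5165 × 0.2674 / (6 × 0.5366) = 0.01914
  Wq_B = Lq/λ = 0.01914/13.8 = 0.001387
  W_B = Wq_B + 1/μ = 0.001387 + 0.05814 = 0.05953

Since W_A = 0.04505 < W_B = 0.05953, Option A (single fast server) has the shorter time in system.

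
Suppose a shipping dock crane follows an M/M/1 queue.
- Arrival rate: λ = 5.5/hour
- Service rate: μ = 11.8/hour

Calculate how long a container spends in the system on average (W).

First, compute utilization: ρ = λ/μ = 5.5/11.8 = 0.4661
For M/M/1: W = 1/(μ-λ)
W = 1/(11.8-5.5) = 1/6.30
W = 0.1587 hours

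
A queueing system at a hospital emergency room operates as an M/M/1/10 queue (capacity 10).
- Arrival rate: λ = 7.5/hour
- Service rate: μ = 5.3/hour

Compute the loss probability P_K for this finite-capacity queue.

ρ = λ/μ = 7.5/5.3 = 1.41509
P₀ = (1-ρ)/(1-ρ^(K+1)) = (1-1.41509)/(1-1.41509^11) = -0.41509/-44.5643 = 0.009314
P_K = P₀×ρ^K = 0.009314 × 1.41509^10 = 0.009314 × 32.1989 = 0.2999
Blocking probability = 29.99%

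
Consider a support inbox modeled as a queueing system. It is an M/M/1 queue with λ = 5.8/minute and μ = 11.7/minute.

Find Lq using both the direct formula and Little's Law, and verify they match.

Method 1 (direct): Lq = λ²/(μ(μ-λ)) = 33.64/(11.7 × 5.90) = 0.4873

Method 2 (Little's Law):
W = 1/(μ-λ) = 1/5.90 = 0.16949
Wq = W - 1/μ = 0.16949 - 0.085470 = 0.08402
Lq = λWq = 5.8 × 0.08402 = 0.4873 ✔ (matches Method 1)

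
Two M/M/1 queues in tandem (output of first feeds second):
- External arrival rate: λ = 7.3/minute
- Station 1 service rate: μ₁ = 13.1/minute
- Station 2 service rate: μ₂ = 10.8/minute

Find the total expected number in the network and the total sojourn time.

By Jackson's theorem, each station behaves as independent M/M/1.
Station 1: ρ₁ = 7.3/13.1 = 0.5573, L₁ = ρ₁/(1-ρ₁) = λ/(μ₁-λ) = 7.3/5.80 = 1.2586
Station 2: ρ₂ = 7.3/10.8 = 0.6759, L₂ = ρ₂/(1-ρ₂) = λ/(μ₂-λ) = 7.3/3.50 = 2.0857
Total: L = L₁ + L₂ = 1.2586 + 2.0857 = 3.3443
W = L/λ = 3.3443/7.3 = 0.4581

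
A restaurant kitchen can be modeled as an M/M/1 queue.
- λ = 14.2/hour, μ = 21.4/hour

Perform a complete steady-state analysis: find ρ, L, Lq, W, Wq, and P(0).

Step 1: ρ = λ/μ = 14.2/21.4 = 0.6636
Step 2: L = λ/(μ-λ) = 14.2/7.20 = 1.9722
Step 3: Lq = λ²/(μ(μ-λ)) = 201.64/(21.4×7.20) = 1.3087
Step 4: W = 1/(μ-λ) = 1/7.20 = 0.13889
Step 5: Wq = λ/(μ(μ-λ)) = 14.2/(21.4×7.20) = 0.09216
Step 6: P(0) = 1-ρ = 0.3364
Verify: L = λW = 14.2×0.13889 = 1.9722 ✔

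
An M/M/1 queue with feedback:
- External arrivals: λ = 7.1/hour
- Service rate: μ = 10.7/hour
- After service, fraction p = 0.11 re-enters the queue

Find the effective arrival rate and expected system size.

Effective arrival rate: λ_eff = λ/(1-p) = 7.1/(1-0.11) = 7.1/0.89 = 7.977528
ρ = λ_eff/μ = 7.977528/10.7 = 0.7455634
L = ρ/(1-ρ) = 0.7455634/(1-0.7455634) = 2.9303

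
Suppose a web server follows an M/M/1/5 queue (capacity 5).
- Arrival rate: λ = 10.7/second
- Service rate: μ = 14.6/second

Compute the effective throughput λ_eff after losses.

ρ = λ/μ = 10.7/14.6 = 0.73288
P₀ = (1-ρ)/(1-ρ^(K+1)) = (1-0.73288)/(1-0.73288^6) = 0.2671/0.8450 = 0.3161
P_K = P₀×ρ^K = 0.31610 × 0.73288^5 = 0.31610 × 0.21143 = 0.06683
λ_eff = λ(1-P_K) = 10.7 × (1 - 0.06683) = 10.7 × 0.93317 = 9.9849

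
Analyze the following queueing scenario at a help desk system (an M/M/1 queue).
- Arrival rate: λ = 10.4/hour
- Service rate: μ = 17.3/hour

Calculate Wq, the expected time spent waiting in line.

First, compute utilization: ρ = λ/μ = 10.4/17.3 = 0.6012
For M/M/1: Wq = λ/(μ(μ-λ))
Wq = 10.4/(17.3 × (17.3-10.4))
Wq = 10.4/(17.3 × 6.90)
Wq = 0.08712 hours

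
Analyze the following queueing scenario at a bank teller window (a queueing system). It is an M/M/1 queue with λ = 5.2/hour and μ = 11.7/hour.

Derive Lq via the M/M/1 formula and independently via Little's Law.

Method 1 (direct): Lq = λ²/(μ(μ-λ)) = 27.04/(11.7 × 6.50) = 0.3556

Method 2 (Little's Law):
W = 1/(μ-λ) = 1/6.50 = 0.15385
Wq = W - 1/μ = 0.15385 - 0.085470 = 0.06838
Lq = λWq = 5.2 × 0.06838 = 0.3556 ✔ (matches Method 1)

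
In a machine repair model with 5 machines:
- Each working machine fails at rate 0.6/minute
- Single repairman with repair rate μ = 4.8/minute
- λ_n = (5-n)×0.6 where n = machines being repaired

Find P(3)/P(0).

P(3)/P(0) = ∏_{i=0}^{3-1} λ_i/μ_{i+1}
= (5-0)×0.6/4.8 × (5-1)×0.6/4.8 × (5-2)×0.6/4.8
= 0.1172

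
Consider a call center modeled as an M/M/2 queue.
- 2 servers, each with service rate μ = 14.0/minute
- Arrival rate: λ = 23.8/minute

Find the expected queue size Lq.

Traffic intensity: ρ = λ/(cμ) = 23.8/(2×14.0) = 0.8500
Since ρ = 0.8500 < 1, system is stable.
Offered load a = λ/μ = cρ = 23.8/14.0 = 1.7000
P₀ = [ Σₙ₌₀^1 aⁿ/n! + a^2/(2!(1-ρ)) ]⁻¹
Σ = a^0/0! + a^1/1! = 1.0000 + 1.7000 = 2.7000
a^2/(2!(1-ρ)) = 2.8900/(2 × 0.1500) = 9.6333
P₀ = 1/(2.7000 + 9.6333) = 0.08108
Lq = P₀·a^2·ρ / (2!(1-ρ)²) = 0.08108 × 2.8900 × 0.8500 / (2 × 0.02250) = 4.4261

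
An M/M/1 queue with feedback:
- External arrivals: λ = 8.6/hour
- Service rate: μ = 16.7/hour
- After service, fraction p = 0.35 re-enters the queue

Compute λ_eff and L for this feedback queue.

Effective arrival rate: λ_eff = λ/(1-p) = 8.6/(1-0.35) = 8.6/0.65 = 13.2308
ρ = λ_eff/μ = 13.2308/16.7 = 0.79226
L = ρ/(1-ρ) = 0.79226/(1-0.79226) = 3.8137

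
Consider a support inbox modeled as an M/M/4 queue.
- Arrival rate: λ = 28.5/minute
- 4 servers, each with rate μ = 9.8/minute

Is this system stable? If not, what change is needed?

Stability requires ρ = λ/(cμ) < 1
ρ = 28.5/(4 × 9.8) = 28.5/39.20 = 0.7270
Since 0.7270 < 1, the system is STABLE.
The servers are busy 72.70% of the time.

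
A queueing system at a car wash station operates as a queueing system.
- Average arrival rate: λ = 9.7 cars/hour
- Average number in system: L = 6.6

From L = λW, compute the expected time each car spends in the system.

Little's Law: L = λW, so W = L/λ
W = 6.6/9.7 = 0.6804 hours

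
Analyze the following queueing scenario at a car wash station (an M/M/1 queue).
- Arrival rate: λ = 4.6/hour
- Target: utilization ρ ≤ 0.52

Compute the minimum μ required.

ρ = λ/μ, so μ = λ/ρ
μ ≥ 4.6/0.52 = 8.8462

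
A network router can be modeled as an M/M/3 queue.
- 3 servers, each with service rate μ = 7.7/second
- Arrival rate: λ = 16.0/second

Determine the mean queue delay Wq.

Traffic intensity: ρ = λ/(cμ) = 16.0/(3×7.7) = 0.6926
Since ρ = 0.6926 < 1, system is stable.
Offered load a = λ/μ = cρ = 16.0/7.7 = 2.0779
P₀ = [ Σₙ₌₀^2 aⁿ/n! + a^3/(3!(1-ρ)) ]⁻¹
Σ = a^0/0! + a^1/1! + a^2/2! = 1.0000 + 2.0779 + 2.1589 = 5.2368
a^3/(3!(1-ρ)) = 8.9720/(6 × 0.30736) = 4.8651
P₀ = 1/(5.2368 + 4.8651) = 0.09899
Lq = P₀·a^3·ρ / (3!(1-ρ)²) = 0.098991 × 8.9720 × 0.69264 / (6 × 0.094470) = 1.0853
Wq = Lq/λ = 1.0853/16.0 = 0.06783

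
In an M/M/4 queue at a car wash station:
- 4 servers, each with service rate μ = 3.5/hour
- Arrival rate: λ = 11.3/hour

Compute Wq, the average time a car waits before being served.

Traffic intensity: ρ = λ/(cμ) = 11.3/(4×3.5) = 0.8071
Since ρ = 0.8071 < 1, system is stable.
Offered load a = λ/μ = cρ = 11.3/3.5 = 3.2286
P₀ = [ Σₙ₌₀^3 aⁿ/n! + a^4/(4!(1-ρ)) ]⁻¹
Σ = a^0/0! + a^1/1! + a^2/2! + a^3/3! = 1.0000 + 3.2286 + 5.2118 + 5.6089 = 15.0493
a^4/(4!(1-ρ)) = 108.6530/(24 × 0.192857) = 23.4744
P₀ = 1/(15.0493 + 23.4744) = 0.02596
Lq = P₀·a^4·ρ / (4!(1-ρ)²) = 0.025958 × 108.6530 × 0.80714 / (24 × 0.037194) = 2.5502
Wq = Lq/λ = 2.5502/11.3 = 0.2257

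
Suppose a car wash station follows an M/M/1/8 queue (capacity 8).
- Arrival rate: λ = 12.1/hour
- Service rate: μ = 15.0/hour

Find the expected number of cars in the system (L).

ρ = λ/μ = 12.1/15.0 = 0.80667
P₀ = (1-ρ)/(1-ρ^(K+1)) = (1-0.80667)/(1-0.80667^9) = 0.1933/0.8554 = 0.2260
P_K = P₀×ρ^K = 0.2260 × 0.80667^8 = 0.2260 × 0.1793 = 0.04052
L = ρ[1 - (K+1)ρ^K + Kρ^(K+1)] / [(1-ρ)(1-ρ^(K+1))]
L = 0.80667 × (1 - 9×0.179295 + 8×0.144632) / ((1 - 0.80667) × (1 - 0.144632)) = 2.6507 cars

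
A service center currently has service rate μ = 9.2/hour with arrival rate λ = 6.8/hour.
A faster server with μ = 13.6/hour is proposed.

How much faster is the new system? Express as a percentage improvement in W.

System 1: ρ₁ = 6.8/9.2 = 0.7391, W₁ = 1/(9.2-6.8) = 0.41667
System 2: ρ₂ = 6.8/13.6 = 0.5000, W₂ = 1/(13.6-6.8) = 0.14706
Improvement: (W₁-W₂)/W₁ = (0.41667-0.14706)/0.41667 = 64.71%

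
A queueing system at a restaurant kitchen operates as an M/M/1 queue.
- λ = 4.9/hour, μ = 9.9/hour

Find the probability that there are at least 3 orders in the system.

ρ = λ/μ = 4.9/9.9 = 0.49495
P(N ≥ n) = ρⁿ
P(N ≥ 3) = 0.49495^3
P(N ≥ 3) = 0.1213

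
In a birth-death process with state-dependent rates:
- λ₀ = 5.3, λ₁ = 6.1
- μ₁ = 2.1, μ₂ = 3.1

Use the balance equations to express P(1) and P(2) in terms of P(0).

Balance equations:
State 0: λ₀P₀ = μ₁P₁ → P₁ = (λ₀/μ₁)P₀ = (5.3/2.1)P₀ = 2.5238P₀
State 1: P₂ = (λ₀λ₁)/(μ₁μ₂)P₀ = (5.3×6.1)/(2.1×3.1)P₀ = 4.9662P₀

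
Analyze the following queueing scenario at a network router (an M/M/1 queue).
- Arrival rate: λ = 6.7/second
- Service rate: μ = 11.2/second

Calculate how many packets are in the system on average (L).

ρ = λ/μ = 6.7/11.2 = 0.5982
For M/M/1: L = λ/(μ-λ)
L = 6.7/(11.2-6.7) = 6.7/4.50
L = 1.4889 packets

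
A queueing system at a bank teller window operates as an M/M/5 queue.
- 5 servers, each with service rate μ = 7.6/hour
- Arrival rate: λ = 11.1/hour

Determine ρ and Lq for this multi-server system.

Traffic intensity: ρ = λ/(cμ) = 11.1/(5×7.6) = 0.2921
Since ρ = 0.2921 < 1, system is stable.
Offered load a = λ/μ = cρ = 11.1/7.6 = 1.4605
P₀ = [ Σₙ₌₀^4 aⁿ/n! + a^5/(5!(1-ρ)) ]⁻¹
Σ = a^0/0! + a^1/1! + a^2/2! + a^3/3! + a^4/4! = 1.0000 + 1.4605 + 1.0666 + 0.51925 + 0.18959 = 4.2359
a^5/(5!(1-ρ)) = 6.6458/(120 × 0.7079) = 0.07823
P₀ = 1/(4.2359 + 0.07823) = 0.2318
Lq = P₀·a^5·ρ / (5!(1-ρ)²) = 0.2318 × 6.6458 × 0.2921 / (120 × 0.5011) = 0.007483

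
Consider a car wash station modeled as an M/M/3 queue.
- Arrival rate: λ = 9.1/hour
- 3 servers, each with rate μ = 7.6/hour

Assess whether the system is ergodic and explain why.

Stability requires ρ = λ/(cμ) < 1
ρ = 9.1/(3 × 7.6) = 9.1/22.80 = 0.3991
Since 0.3991 < 1, the system is STABLE.
The servers are busy 39.91% of the time.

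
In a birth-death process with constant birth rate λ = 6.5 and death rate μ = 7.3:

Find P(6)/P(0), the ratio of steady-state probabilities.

For constant rates: P(n)/P(0) = (λ/μ)^n
P(6)/P(0) = (6.5/7.3)^6 = 0.89041^6 = 0.4984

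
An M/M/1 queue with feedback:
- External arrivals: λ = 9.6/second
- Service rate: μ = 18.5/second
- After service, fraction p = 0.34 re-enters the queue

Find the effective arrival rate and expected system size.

Effective arrival rate: λ_eff = λ/(1-p) = 9.6/(1-0.34) = 9.6/0.66 = 14.54545
ρ = λ_eff/μ = 14.54545/18.5 = 0.786241
L = ρ/(1-ρ) = 0.786241/(1-0.786241) = 3.6782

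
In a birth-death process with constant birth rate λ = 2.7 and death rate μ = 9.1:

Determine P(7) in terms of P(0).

For constant rates: P(n)/P(0) = (λ/μ)^n
P(7)/P(0) = (2.7/9.1)^7 = 0.2967^7 = 0.0002024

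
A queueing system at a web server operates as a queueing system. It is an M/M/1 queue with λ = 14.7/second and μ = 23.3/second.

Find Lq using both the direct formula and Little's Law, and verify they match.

Method 1 (direct): Lq = λ²/(μ(μ-λ)) = 216.09/(23.3 × 8.60) = 1.0784

Method 2 (Little's Law):
W = 1/(μ-λ) = 1/8.60 = 0.11628
Wq = W - 1/μ = 0.11628 - 0.042918 = 0.07336
Lq = λWq = 14.7 × 0.07336 = 1.0784 ✔ (matches Method 1)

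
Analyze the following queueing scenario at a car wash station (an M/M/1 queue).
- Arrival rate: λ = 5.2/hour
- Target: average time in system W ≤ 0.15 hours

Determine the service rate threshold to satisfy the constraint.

For M/M/1: W = 1/(μ-λ)
Need W ≤ 0.15, so 1/(μ-λ) ≤ 0.15
μ - λ ≥ 1/0.15 = 6.6667
μ ≥ 5.2 + 6.6667 = 11.8667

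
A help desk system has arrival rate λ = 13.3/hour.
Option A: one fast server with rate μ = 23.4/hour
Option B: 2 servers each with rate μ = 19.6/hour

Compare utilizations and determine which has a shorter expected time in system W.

Option A: single server μ = 23.4 (M/M/1)
  ρ_A = 13.3/23.4 = 0.5684
  W_A = 1/(μ-λ) = 1/(23.4-13.3) = 1/10.10 = 0.09901

Option B: 2 servers μ = 19.6 (M/M/2)
  ρ_B = λ/(cμ) = 13.3/(2×19.6) = 0.3393
  Offered load a = λ/μ = cρ = 13.3/19.6 = 0.6786
  P₀ = [ Σₙ₌₀^1 aⁿ/n! + a^2/(2!(1-ρ)) ]⁻¹
  Σ = a^0/0! + a^1/1! = 1.0000 + 0.6786 = 1.6786
  a^2/(2!(1-ρ)) = 0.4605/(2 × 0.6607) = 0.3485
  P₀ = 1/(1.6786 + 0.3485) = 0.4933
  Lq = P₀·a^2·ρ / (2!(1-ρ)²) = 0.49333 × 0.46046 × 0.33929 / (2 × 0.43654) = 0.08828
  Wq_B = Lq/λ = 0.088275/13.3 = 0.006637
  W_B = Wq_B + 1/μ = 0.006637 + 0.05102 = 0.05766

Since W_B = 0.05766 < W_A = 0.09901, Option B (multiple servers) has the shorter time in system.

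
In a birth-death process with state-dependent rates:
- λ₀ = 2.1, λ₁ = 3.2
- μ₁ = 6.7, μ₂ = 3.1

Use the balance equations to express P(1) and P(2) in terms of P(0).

Balance equations:
State 0: λ₀P₀ = μ₁P₁ → P₁ = (λ₀/μ₁)P₀ = (2.1/6.7)P₀ = 0.3134P₀
State 1: P₂ = (λ₀λ₁)/(μ₁μ₂)P₀ = (2.1×3.2)/(6.7×3.1)P₀ = 0.3235P₀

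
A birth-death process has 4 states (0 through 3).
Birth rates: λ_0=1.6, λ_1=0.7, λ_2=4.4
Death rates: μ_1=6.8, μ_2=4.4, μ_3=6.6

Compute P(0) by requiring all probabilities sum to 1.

Ratios P(n)/P(0) = (λ₀···λₙ₋₁)/(μ₁···μₙ):
P(1)/P(0) = (1.6)/(6.8) = 0.2353
P(2)/P(0) = (1.6×0.7)/(6.8×4.4) = 0.03743
P(3)/P(0) = (1.6×0.7×4.4)/(6.8×4.4×6.6) = 0.02496

Normalization: ∑ P(n) = 1
P(0) × (1.0000 + 0.2353 + 0.03743 + 0.02496) = 1
P(0) × 1.2977 = 1
P(0) = 1/1.2977 = 0.7706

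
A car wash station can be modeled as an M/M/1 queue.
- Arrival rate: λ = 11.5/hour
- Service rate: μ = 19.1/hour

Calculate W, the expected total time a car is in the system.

First, compute utilization: ρ = λ/μ = 11.5/19.1 = 0.6021
For M/M/1: W = 1/(μ-λ)
W = 1/(19.1-11.5) = 1/7.60
W = 0.1316 hours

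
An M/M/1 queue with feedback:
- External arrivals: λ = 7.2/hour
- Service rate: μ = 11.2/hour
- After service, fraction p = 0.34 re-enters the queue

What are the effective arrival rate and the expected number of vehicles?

Effective arrival rate: λ_eff = λ/(1-p) = 7.2/(1-0.34) = 7.2/0.66 = 10.90909
ρ = λ_eff/μ = 10.90909/11.2 = 0.974026
L = ρ/(1-ρ) = 0.974026/(1-0.974026) = 37.5000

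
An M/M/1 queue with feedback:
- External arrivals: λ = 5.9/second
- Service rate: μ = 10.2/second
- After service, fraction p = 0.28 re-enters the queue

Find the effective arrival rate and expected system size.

Effective arrival rate: λ_eff = λ/(1-p) = 5.9/(1-0.28) = 5.9/0.72 = 8.194444
ρ = λ_eff/μ = 8.194444/10.2 = 0.803377
L = ρ/(1-ρ) = 0.803377/(1-0.803377) = 4.0859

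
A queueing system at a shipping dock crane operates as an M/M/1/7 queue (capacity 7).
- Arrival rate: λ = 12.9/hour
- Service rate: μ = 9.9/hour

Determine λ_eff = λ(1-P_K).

ρ = λ/μ = 12.9/9.9 = 1.30303
P₀ = (1-ρ)/(1-ρ^(K+1)) = (1-1.30303)/(1-1.30303^8) = -0.3030/-7.3107 = 0.04145
P_K = P₀×ρ^K = 0.04145 × 1.30303^7 = 0.04145 × 6.3779 = 0.2644
λ_eff = λ(1-P_K) = 12.9 × (1 - 0.26437) = 12.9 × 0.73563 = 9.4896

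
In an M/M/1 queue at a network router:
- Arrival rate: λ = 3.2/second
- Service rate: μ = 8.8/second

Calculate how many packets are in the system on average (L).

ρ = λ/μ = 3.2/8.8 = 0.3636
For M/M/1: L = λ/(μ-λ)
L = 3.2/(8.8-3.2) = 3.2/5.60
L = 0.5714 packets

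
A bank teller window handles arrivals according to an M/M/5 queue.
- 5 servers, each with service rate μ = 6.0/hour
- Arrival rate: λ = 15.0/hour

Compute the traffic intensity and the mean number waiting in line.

Traffic intensity: ρ = λ/(cμ) = 15.0/(5×6.0) = 0.5000
Since ρ = 0.5000 < 1, system is stable.
Offered load a = λ/μ = cρ = 15.0/6.0 = 2.5000
P₀ = [ Σₙ₌₀^4 aⁿ/n! + a^5/(5!(1-ρ)) ]⁻¹
Σ = a^0/0! + a^1/1! + a^2/2! + a^3/3! + a^4/4! = 1.0000 + 2.5000 + 3.1250 + 2.6042 + 1.6276 = 10.8568
a^5/(5!(1-ρ)) = 97.6562/(120 × 0.5000) = 1.6276
P₀ = 1/(10.8568 + 1.6276) = 0.08010
Lq = P₀·a^5·ρ / (5!(1-ρ)²) = 0.08010 × 97.6562 × 0.5000 / (120 × 0.2500) = 0.1304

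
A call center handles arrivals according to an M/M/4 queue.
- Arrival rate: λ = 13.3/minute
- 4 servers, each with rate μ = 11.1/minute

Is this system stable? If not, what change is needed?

Stability requires ρ = λ/(cμ) < 1
ρ = 13.3/(4 × 11.1) = 13.3/44.40 = 0.2995
Since 0.2995 < 1, the system is STABLE.
The servers are busy 29.95% of the time.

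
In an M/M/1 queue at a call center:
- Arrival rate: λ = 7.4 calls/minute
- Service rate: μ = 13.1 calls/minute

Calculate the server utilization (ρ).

Server utilization: ρ = λ/μ
ρ = 7.4/13.1 = 0.5649
The server is busy 56.49% of the time.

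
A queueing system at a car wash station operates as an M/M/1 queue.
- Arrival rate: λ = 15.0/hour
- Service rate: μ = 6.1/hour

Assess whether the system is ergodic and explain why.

Stability requires ρ = λ/(cμ) < 1
ρ = 15.0/(1 × 6.1) = 15.0/6.10 = 2.4590
Since 2.4590 ≥ 1, the system is UNSTABLE.
Queue grows without bound. Need μ > λ = 15.0.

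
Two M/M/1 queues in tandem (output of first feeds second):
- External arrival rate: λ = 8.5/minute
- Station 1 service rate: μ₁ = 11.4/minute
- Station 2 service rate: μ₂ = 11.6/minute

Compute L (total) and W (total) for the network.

By Jackson's theorem, each station behaves as independent M/M/1.
Station 1: ρ₁ = 8.5/11.4 = 0.7456, L₁ = ρ₁/(1-ρ₁) = λ/(μ₁-λ) = 8.5/2.90 = 2.93103
Station 2: ρ₂ = 8.5/11.6 = 0.7328, L₂ = ρ₂/(1-ρ₂) = λ/(μ₂-λ) = 8.5/3.10 = 2.74194
Total: L = L₁ + L₂ = 2.93103 + 2.74194 = 5.6730
W = L/λ = 5.6730/8.5 = 0.6674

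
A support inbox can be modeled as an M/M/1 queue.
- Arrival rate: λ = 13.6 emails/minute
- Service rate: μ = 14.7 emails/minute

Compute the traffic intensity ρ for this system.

Server utilization: ρ = λ/μ
ρ = 13.6/14.7 = 0.9252
The server is busy 92.52% of the time.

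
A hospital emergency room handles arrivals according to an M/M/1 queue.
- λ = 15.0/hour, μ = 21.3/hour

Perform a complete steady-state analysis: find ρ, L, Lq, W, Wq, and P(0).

Step 1: ρ = λ/μ = 15.0/21.3 = 0.7042
Step 2: L = λ/(μ-λ) = 15.0/6.30 = 2.3810
Step 3: Lq = λ²/(μ(μ-λ)) = 225.00/(21.3×6.30) = 1.6767
Step 4: W = 1/(μ-λ) = 1/6.30 = 0.15873
Step 5: Wq = λ/(μ(μ-λ)) = 15.0/(21.3×6.30) = 0.1118
Step 6: P(0) = 1-ρ = 0.2958
Verify: L = λW = 15.0×0.15873 = 2.3810 ✔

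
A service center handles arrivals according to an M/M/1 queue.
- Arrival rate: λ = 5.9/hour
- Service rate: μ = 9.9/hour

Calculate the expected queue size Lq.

ρ = λ/μ = 5.9/9.9 = 0.5960
For M/M/1: Lq = λ²/(μ(μ-λ))
Lq = 34.81/(9.9 × 4.00)
Lq = 0.8790 customers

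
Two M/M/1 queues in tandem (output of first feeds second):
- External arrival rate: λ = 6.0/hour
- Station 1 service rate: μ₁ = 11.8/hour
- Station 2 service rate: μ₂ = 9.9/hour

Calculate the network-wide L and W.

By Jackson's theorem, each station behaves as independent M/M/1.
Station 1: ρ₁ = 6.0/11.8 = 0.5085, L₁ = ρ₁/(1-ρ₁) = λ/(μ₁-λ) = 6.0/5.80 = 1.03448
Station 2: ρ₂ = 6.0/9.9 = 0.6061, L₂ = ρ₂/(1-ρ₂) = λ/(μ₂-λ) = 6.0/3.90 = 1.53846
Total: L = L₁ + L₂ = 1.03448 + 1.53846 = 2.5729
W = L/λ = 2.5729/6.0 = 0.4288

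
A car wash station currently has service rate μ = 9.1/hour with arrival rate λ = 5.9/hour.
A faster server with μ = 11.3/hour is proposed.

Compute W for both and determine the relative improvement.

System 1: ρ₁ = 5.9/9.1 = 0.6484, W₁ = 1/(9.1-5.9) = 0.3125
System 2: ρ₂ = 5.9/11.3 = 0.5221, W₂ = 1/(11.3-5.9) = 0.1852
Improvement: (W₁-W₂)/W₁ = (0.3125-0.1852)/0.3125 = 40.74%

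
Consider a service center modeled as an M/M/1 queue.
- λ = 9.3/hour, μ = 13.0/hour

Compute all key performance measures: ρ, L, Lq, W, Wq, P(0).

Step 1: ρ = λ/μ = 9.3/13.0 = 0.7154
Step 2: L = λ/(μ-λ) = 9.3/3.70 = 2.5135
Step 3: Lq = λ²/(μ(μ-λ)) = 86.49/(13.0×3.70) = 1.7981
Step 4: W = 1/(μ-λ) = 1/3.70 = 0.27027
Step 5: Wq = λ/(μ(μ-λ)) = 9.3/(13.0×3.70) = 0.1933
Step 6: P(0) = 1-ρ = 0.2846
Verify: L = λW = 9.3×0.27027 = 2.5135 ✔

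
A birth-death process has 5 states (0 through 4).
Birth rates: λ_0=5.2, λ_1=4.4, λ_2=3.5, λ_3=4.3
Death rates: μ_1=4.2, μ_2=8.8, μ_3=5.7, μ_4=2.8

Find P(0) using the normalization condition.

Ratios P(n)/P(0) = (λ₀···λₙ₋₁)/(μ₁···μₙ):
P(1)/P(0) = (5.2)/(4.2) = 1.2381
P(2)/P(0) = (5.2×4.4)/(4.2×8.8) = 0.6190
P(3)/P(0) = (5.2×4.4×3.5)/(4.2×8.8×5.7) = 0.3801
P(4)/P(0) = (5.2×4.4×3.5×4.3)/(4.2×8.8×5.7×2.8) = 0.5838

Normalization: ∑ P(n) = 1
P(0) × (1.0000 + 1.2381 + 0.6190 + 0.3801 + 0.5838) = 1
P(0) × 3.8210 = 1
P(0) = 1/3.8210 = 0.2617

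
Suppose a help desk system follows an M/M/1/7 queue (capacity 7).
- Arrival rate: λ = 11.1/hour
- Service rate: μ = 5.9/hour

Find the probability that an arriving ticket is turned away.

ρ = λ/μ = 11.1/5.9 = 1.8814
P₀ = (1-ρ)/(1-ρ^(K+1)) = (1-1.8814)/(1-1.8814^8) = -0.8814/-155.9817 = 0.005651
P_K = P₀×ρ^K = 0.005651 × 1.8814^7 = 0.005651 × 83.4388 = 0.4715
Blocking probability = 47.15%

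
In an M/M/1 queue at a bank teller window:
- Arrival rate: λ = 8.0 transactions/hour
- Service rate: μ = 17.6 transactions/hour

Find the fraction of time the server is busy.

Server utilization: ρ = λ/μ
ρ = 8.0/17.6 = 0.4545
The server is busy 45.45% of the time.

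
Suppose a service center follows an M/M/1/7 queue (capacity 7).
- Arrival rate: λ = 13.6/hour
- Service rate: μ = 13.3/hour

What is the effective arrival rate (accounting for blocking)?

ρ = λ/μ = 13.6/13.3 = 1.022556
P₀ = (1-ρ)/(1-ρ^(K+1)) = (1-1.022556)/(1-1.022556^8) = -0.02256/-0.1954 = 0.1155
P_K = P₀×ρ^K = 0.1155 × 1.022556^7 = 0.1155 × 1.1690 = 0.1350
λ_eff = λ(1-P_K) = 13.6 × (1 - 0.13497) = 13.6 × 0.86503 = 11.7644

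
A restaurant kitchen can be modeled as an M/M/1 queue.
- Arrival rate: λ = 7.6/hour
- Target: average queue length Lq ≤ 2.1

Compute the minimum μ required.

For M/M/1: Lq = λ²/(μ(μ-λ))
Need Lq ≤ 2.1, i.e. μ(μ-λ) ≥ λ²/2.1
μ² - 7.6μ - 57.76/2.1 ≥ 0  →  μ² - 7.6μ - 27.50476 ≥ 0
Quadratic formula (positive root): μ = [λ + √(λ² + 4×27.50476)]/2
Discriminant: 57.76 + 4×27.50476 = 167.7790, √167.7790 = 12.9530
μ ≥ (7.6 + 12.9530)/2 = 10.2765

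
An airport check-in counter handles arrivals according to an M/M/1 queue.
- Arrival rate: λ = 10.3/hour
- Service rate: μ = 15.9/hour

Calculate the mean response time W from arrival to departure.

First, compute utilization: ρ = λ/μ = 10.3/15.9 = 0.6478
For M/M/1: W = 1/(μ-λ)
W = 1/(15.9-10.3) = 1/5.60
W = 0.1786 hours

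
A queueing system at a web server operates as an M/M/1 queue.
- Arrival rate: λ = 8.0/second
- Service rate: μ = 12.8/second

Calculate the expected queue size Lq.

ρ = λ/μ = 8.0/12.8 = 0.6250
For M/M/1: Lq = λ²/(μ(μ-λ))
Lq = 64.00/(12.8 × 4.80)
Lq = 1.0417 requests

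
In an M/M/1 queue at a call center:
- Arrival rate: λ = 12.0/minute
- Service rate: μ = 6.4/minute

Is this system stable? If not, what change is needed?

Stability requires ρ = λ/(cμ) < 1
ρ = 12.0/(1 × 6.4) = 12.0/6.40 = 1.8750
Since 1.8750 ≥ 1, the system is UNSTABLE.
Queue grows without bound. Need μ > λ = 12.0.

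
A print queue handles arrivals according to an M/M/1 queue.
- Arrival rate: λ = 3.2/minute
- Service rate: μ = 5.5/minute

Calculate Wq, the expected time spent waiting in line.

First, compute utilization: ρ = λ/μ = 3.2/5.5 = 0.5818
For M/M/1: Wq = λ/(μ(μ-λ))
Wq = 3.2/(5.5 × (5.5-3.2))
Wq = 3.2/(5.5 × 2.30)
Wq = 0.2530 minutes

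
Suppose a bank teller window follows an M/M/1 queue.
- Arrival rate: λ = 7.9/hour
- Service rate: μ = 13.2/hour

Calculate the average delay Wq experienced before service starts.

First, compute utilization: ρ = λ/μ = 7.9/13.2 = 0.5985
For M/M/1: Wq = λ/(μ(μ-λ))
Wq = 7.9/(13.2 × (13.2-7.9))
Wq = 7.9/(13.2 × 5.30)
Wq = 0.1129 hours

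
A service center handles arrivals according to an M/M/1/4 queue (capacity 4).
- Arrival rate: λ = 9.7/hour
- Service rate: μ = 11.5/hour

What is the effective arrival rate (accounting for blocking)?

ρ = λ/μ = 9.7/11.5 = 0.8435
P₀ = (1-ρ)/(1-ρ^(K+1)) = (1-0.8435)/(1-0.8435^5) = 0.1565/0.5730 = 0.2731
P_K = P₀×ρ^K = 0.27312 × 0.8435^4 = 0.27312 × 0.50622 = 0.1383
λ_eff = λ(1-P_K) = 9.7 × (1 - 0.13825) = 9.7 × 0.86175 = 8.3590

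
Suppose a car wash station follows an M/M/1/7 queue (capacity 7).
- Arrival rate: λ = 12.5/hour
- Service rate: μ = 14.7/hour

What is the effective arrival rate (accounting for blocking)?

ρ = λ/μ = 12.5/14.7 = 0.85034
P₀ = (1-ρ)/(1-ρ^(K+1)) = (1-0.85034)/(1-0.85034^8) = 0.1497/0.7266 = 0.2060
P_K = P₀×ρ^K = 0.20596 × 0.85034^7 = 0.20596 × 0.32148 = 0.06621
λ_eff = λ(1-P_K) = 12.5 × (1 - 0.0662121) = 12.5 × 0.933788 = 11.6723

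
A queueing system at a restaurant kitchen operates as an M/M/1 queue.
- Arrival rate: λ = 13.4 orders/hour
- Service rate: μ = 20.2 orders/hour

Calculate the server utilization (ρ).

Server utilization: ρ = λ/μ
ρ = 13.4/20.2 = 0.6634
The server is busy 66.34% of the time.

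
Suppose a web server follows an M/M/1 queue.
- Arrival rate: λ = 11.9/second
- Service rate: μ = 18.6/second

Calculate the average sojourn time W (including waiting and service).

First, compute utilization: ρ = λ/μ = 11.9/18.6 = 0.6398
For M/M/1: W = 1/(μ-λ)
W = 1/(18.6-11.9) = 1/6.70
W = 0.1493 seconds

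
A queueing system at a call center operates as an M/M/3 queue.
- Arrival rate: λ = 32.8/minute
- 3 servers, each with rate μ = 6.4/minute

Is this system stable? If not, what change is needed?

Stability requires ρ = λ/(cμ) < 1
ρ = 32.8/(3 × 6.4) = 32.8/19.20 = 1.7083
Since 1.7083 ≥ 1, the system is UNSTABLE.
Need c > λ/μ = 32.8/6.4 = 5.12.
Minimum servers needed: c = 6.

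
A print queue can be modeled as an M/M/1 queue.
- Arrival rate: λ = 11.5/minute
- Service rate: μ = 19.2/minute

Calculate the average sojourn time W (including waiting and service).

First, compute utilization: ρ = λ/μ = 11.5/19.2 = 0.5990
For M/M/1: W = 1/(μ-λ)
W = 1/(19.2-11.5) = 1/7.70
W = 0.1299 minutes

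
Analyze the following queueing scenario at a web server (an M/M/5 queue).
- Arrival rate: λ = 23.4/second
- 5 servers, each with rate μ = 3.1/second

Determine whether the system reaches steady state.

Stability requires ρ = λ/(cμ) < 1
ρ = 23.4/(5 × 3.1) = 23.4/15.50 = 1.5097
Since 1.5097 ≥ 1, the system is UNSTABLE.
Need c > λ/μ = 23.4/3.1 = 7.55.
Minimum servers needed: c = 8.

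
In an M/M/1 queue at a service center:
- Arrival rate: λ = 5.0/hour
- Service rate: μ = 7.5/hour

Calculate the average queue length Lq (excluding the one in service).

ρ = λ/μ = 5.0/7.5 = 0.6667
For M/M/1: Lq = λ²/(μ(μ-λ))
Lq = 25.00/(7.5 × 2.50)
Lq = 1.3333 customers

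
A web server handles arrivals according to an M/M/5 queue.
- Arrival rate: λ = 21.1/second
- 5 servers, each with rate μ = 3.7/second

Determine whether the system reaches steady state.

Stability requires ρ = λ/(cμ) < 1
ρ = 21.1/(5 × 3.7) = 21.1/18.50 = 1.1405
Since 1.1405 ≥ 1, the system is UNSTABLE.
Need c > λ/μ = 21.1/3.7 = 5.70.
Minimum servers needed: c = 6.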